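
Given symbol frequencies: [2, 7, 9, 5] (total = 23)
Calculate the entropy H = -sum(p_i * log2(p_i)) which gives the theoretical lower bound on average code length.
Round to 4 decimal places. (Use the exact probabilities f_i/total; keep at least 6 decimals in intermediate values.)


Per-symbol terms -p_i * log2(p_i) with p_i = f_i/23:
  p = 2/23 = 0.086957: log2(p) = -3.523562, -p*log2(p) = 0.306397
  p = 7/23 = 0.304348: log2(p) = -1.716207, -p*log2(p) = 0.522324
  p = 9/23 = 0.391304: log2(p) = -1.353637, -p*log2(p) = 0.529684
  p = 5/23 = 0.217391: log2(p) = -2.201634, -p*log2(p) = 0.478616
H = 0.306397 + 0.522324 + 0.529684 + 0.478616 = 1.837021

H = 1.837 bits/symbol


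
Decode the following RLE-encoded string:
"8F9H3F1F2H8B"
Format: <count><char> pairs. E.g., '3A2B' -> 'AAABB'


Expanding each <count><char> pair:
  8F -> 'FFFFFFFF'
  9H -> 'HHHHHHHHH'
  3F -> 'FFF'
  1F -> 'F'
  2H -> 'HH'
  8B -> 'BBBBBBBB'

Decoded = FFFFFFFFHHHHHHHHHFFFFHHBBBBBBBB


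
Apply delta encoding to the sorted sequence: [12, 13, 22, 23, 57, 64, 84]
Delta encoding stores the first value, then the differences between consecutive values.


First value: 12
Deltas:
  13 - 12 = 1
  22 - 13 = 9
  23 - 22 = 1
  57 - 23 = 34
  64 - 57 = 7
  84 - 64 = 20


Delta encoded: [12, 1, 9, 1, 34, 7, 20]


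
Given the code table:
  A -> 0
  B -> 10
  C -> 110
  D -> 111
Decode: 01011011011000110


Decoding:
0 -> A
10 -> B
110 -> C
110 -> C
110 -> C
0 -> A
0 -> A
110 -> C


Result: ABCCCAAC


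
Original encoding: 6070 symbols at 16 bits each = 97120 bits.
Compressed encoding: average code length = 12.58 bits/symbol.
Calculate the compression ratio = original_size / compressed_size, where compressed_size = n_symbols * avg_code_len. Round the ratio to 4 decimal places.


original_size = n_symbols * orig_bits = 6070 * 16 = 97120 bits
compressed_size = n_symbols * avg_code_len = 6070 * 12.58 = 76360.6 bits
ratio = original_size / compressed_size = 97120 / 76360.6 = 1.2719

Compression ratio = 1.2719


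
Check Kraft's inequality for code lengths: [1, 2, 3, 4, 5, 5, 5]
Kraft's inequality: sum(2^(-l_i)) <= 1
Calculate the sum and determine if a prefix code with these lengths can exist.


Sum = 2^(-1) + 2^(-2) + 2^(-3) + 2^(-4) + 2^(-5) + 2^(-5) + 2^(-5)
    = 0.5 + 0.25 + 0.125 + 0.0625 + 0.03125 + 0.03125 + 0.03125
    = 33/32 = 1.03125
Since 1.03125 > 1, Kraft's inequality is NOT satisfied.
A prefix code with these lengths CANNOT exist.

Kraft sum = 1.03125. Not satisfied.


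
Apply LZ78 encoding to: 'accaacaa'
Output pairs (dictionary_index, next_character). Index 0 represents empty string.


LZ78 encoding steps:
Dictionary: {0: ''}
Step 1: w='' (idx 0), next='a' -> output (0, 'a'), add 'a' as idx 1
Step 2: w='' (idx 0), next='c' -> output (0, 'c'), add 'c' as idx 2
Step 3: w='c' (idx 2), next='a' -> output (2, 'a'), add 'ca' as idx 3
Step 4: w='a' (idx 1), next='c' -> output (1, 'c'), add 'ac' as idx 4
Step 5: w='a' (idx 1), next='a' -> output (1, 'a'), add 'aa' as idx 5


Encoded: [(0, 'a'), (0, 'c'), (2, 'a'), (1, 'c'), (1, 'a')]


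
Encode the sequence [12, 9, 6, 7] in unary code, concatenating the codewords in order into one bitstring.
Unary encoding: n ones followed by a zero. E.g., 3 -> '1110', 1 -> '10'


Encode each number as n ones followed by a terminating 0:
  12 -> 1111111111110 (13 bits)
  9 -> 1111111110 (10 bits)
  6 -> 1111110 (7 bits)
  7 -> 11111110 (8 bits)
Total length = 13 + 10 + 7 + 8 = 38 bits.

Unary([12, 9, 6, 7]) = 11111111111101111111110111111011111110 (38 bits)


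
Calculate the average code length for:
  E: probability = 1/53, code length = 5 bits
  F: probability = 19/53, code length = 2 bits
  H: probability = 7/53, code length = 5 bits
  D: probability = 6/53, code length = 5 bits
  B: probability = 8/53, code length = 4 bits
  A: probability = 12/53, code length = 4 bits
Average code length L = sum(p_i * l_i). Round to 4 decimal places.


Weighted contributions p_i * l_i:
  E: (1/53) * 5 = 5/53
  F: (19/53) * 2 = 38/53
  H: (7/53) * 5 = 35/53
  D: (6/53) * 5 = 30/53
  B: (8/53) * 4 = 32/53
  A: (12/53) * 4 = 48/53
Sum = (5 + 38 + 35 + 30 + 32 + 48)/53 = 188/53

L = 188/53 = 3.5472 bits/symbol


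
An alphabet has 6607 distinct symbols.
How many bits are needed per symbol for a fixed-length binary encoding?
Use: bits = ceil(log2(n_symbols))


log2(6607) = 12.6898
Bracket: 2^12 = 4096 < 6607 <= 2^13 = 8192
So ceil(log2(6607)) = 13

bits = ceil(log2(6607)) = ceil(12.6898) = 13 bits


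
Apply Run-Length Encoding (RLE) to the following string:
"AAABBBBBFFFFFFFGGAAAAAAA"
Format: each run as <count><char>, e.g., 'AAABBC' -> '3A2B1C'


Scanning runs left to right:
  i=0: run of 'A' x 3 -> '3A'
  i=3: run of 'B' x 5 -> '5B'
  i=8: run of 'F' x 7 -> '7F'
  i=15: run of 'G' x 2 -> '2G'
  i=17: run of 'A' x 7 -> '7A'

RLE = 3A5B7F2G7A


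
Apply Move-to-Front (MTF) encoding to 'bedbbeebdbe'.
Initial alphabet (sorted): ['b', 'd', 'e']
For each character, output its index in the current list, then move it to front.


MTF encoding:
'b': index 0 in ['b', 'd', 'e'] -> ['b', 'd', 'e']
'e': index 2 in ['b', 'd', 'e'] -> ['e', 'b', 'd']
'd': index 2 in ['e', 'b', 'd'] -> ['d', 'e', 'b']
'b': index 2 in ['d', 'e', 'b'] -> ['b', 'd', 'e']
'b': index 0 in ['b', 'd', 'e'] -> ['b', 'd', 'e']
'e': index 2 in ['b', 'd', 'e'] -> ['e', 'b', 'd']
'e': index 0 in ['e', 'b', 'd'] -> ['e', 'b', 'd']
'b': index 1 in ['e', 'b', 'd'] -> ['b', 'e', 'd']
'd': index 2 in ['b', 'e', 'd'] -> ['d', 'b', 'e']
'b': index 1 in ['d', 'b', 'e'] -> ['b', 'd', 'e']
'e': index 2 in ['b', 'd', 'e'] -> ['e', 'b', 'd']


Output: [0, 2, 2, 2, 0, 2, 0, 1, 2, 1, 2]


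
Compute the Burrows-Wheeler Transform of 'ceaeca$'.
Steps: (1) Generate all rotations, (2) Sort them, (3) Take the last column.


Rotations (sorted):
  0: $ceaeca -> last char: a
  1: a$ceaec -> last char: c
  2: aeca$ce -> last char: e
  3: ca$ceae -> last char: e
  4: ceaeca$ -> last char: $
  5: eaeca$c -> last char: c
  6: eca$cea -> last char: a


BWT = acee$ca


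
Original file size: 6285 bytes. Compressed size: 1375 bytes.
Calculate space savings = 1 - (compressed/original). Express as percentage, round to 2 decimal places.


ratio = compressed/original = 1375/6285 = 0.218775
savings = 1 - ratio = 1 - 0.218775 = 0.781225
as a percentage: 0.781225 * 100 = 78.12%

Space savings = 1 - 1375/6285 = 78.12%


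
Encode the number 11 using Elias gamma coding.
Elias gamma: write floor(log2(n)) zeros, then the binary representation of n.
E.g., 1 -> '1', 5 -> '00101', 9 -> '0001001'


num_bits = floor(log2(11)) + 1 = 4
leading_zeros = num_bits - 1 = 3
binary(11) = 1011

Elias gamma(11) = '000' + '1011' = 0001011 (7 bits)


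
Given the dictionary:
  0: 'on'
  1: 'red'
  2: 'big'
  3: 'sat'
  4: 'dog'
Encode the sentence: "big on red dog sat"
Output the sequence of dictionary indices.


Look up each word in the dictionary:
  'big' -> 2
  'on' -> 0
  'red' -> 1
  'dog' -> 4
  'sat' -> 3

Encoded: [2, 0, 1, 4, 3]


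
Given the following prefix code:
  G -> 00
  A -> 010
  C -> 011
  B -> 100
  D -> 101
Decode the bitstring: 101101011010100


Decoding step by step:
Bits 101 -> D
Bits 101 -> D
Bits 011 -> C
Bits 010 -> A
Bits 100 -> B


Decoded message: DDCAB


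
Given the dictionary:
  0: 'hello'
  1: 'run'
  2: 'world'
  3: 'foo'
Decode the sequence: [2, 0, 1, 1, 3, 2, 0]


Look up each index in the dictionary:
  2 -> 'world'
  0 -> 'hello'
  1 -> 'run'
  1 -> 'run'
  3 -> 'foo'
  2 -> 'world'
  0 -> 'hello'

Decoded: "world hello run run foo world hello"


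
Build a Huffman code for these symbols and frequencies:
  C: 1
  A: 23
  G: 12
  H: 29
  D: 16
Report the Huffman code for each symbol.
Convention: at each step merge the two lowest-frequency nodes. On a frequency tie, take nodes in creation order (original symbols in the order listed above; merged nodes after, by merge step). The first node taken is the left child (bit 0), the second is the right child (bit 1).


Huffman tree construction:
Step 1: Merge C(1) + G(12) = 13
Step 2: Merge (C+G)(13) + D(16) = 29
Step 3: Merge A(23) + H(29) = 52
Step 4: Merge ((C+G)+D)(29) + (A+H)(52) = 81
Read each symbol's code off the tree from the root (left child = 0, right child = 1).

Codes:
  C: 000 (length 3)
  A: 10 (length 2)
  G: 001 (length 3)
  H: 11 (length 2)
  D: 01 (length 2)
Average code length: 175/81 = 2.1605 bits/symbol


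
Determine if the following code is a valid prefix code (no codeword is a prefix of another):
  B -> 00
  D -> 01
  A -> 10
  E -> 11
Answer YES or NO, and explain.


Checking each pair (does one codeword prefix another?):
  B='00' vs D='01': no prefix
  B='00' vs A='10': no prefix
  B='00' vs E='11': no prefix
  D='01' vs B='00': no prefix
  D='01' vs A='10': no prefix
  D='01' vs E='11': no prefix
  A='10' vs B='00': no prefix
  A='10' vs D='01': no prefix
  A='10' vs E='11': no prefix
  E='11' vs B='00': no prefix
  E='11' vs D='01': no prefix
  E='11' vs A='10': no prefix
No violation found over all pairs.

YES -- this is a valid prefix code. No codeword is a prefix of any other codeword.


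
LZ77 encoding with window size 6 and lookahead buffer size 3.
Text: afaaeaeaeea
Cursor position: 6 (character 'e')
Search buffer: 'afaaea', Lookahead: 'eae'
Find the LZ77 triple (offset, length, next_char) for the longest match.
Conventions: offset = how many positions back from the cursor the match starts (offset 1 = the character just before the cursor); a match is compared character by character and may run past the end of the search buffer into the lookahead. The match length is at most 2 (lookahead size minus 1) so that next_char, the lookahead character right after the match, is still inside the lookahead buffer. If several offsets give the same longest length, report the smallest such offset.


Try each offset into the search buffer:
  offset=1 (pos 5, char 'a'): match length 0
  offset=2 (pos 4, char 'e'): match length 2
  offset=3 (pos 3, char 'a'): match length 0
  offset=4 (pos 2, char 'a'): match length 0
  offset=5 (pos 1, char 'f'): match length 0
  offset=6 (pos 0, char 'a'): match length 0
Longest match has length 2 at offset 2.
next_char = character at position 6 + 2 = 8 -> 'e'

Best match: offset=2, length=2 (matching 'ea' starting at position 4)
LZ77 triple: (2, 2, 'e')


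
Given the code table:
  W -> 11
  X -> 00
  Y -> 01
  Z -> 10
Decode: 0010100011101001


Decoding:
00 -> X
10 -> Z
10 -> Z
00 -> X
11 -> W
10 -> Z
10 -> Z
01 -> Y


Result: XZZXWZZY


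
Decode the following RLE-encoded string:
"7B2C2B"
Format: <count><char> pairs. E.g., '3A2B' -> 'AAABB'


Expanding each <count><char> pair:
  7B -> 'BBBBBBB'
  2C -> 'CC'
  2B -> 'BB'

Decoded = BBBBBBBCCBB


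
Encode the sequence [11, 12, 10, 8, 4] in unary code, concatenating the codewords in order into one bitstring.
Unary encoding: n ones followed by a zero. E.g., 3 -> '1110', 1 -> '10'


Encode each number as n ones followed by a terminating 0:
  11 -> 111111111110 (12 bits)
  12 -> 1111111111110 (13 bits)
  10 -> 11111111110 (11 bits)
  8 -> 111111110 (9 bits)
  4 -> 11110 (5 bits)
Total length = 12 + 13 + 11 + 9 + 5 = 50 bits.

Unary([11, 12, 10, 8, 4]) = 11111111111011111111111101111111111011111111011110 (50 bits)


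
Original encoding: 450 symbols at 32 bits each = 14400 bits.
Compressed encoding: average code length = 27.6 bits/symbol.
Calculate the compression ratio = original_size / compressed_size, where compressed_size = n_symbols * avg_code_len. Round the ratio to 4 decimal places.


original_size = n_symbols * orig_bits = 450 * 32 = 14400 bits
compressed_size = n_symbols * avg_code_len = 450 * 27.6 = 12420.0 bits
ratio = original_size / compressed_size = 14400 / 12420.0 = 1.1594

Compression ratio = 1.1594


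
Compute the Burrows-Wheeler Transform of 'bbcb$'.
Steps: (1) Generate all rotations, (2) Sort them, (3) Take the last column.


Rotations (sorted):
  0: $bbcb -> last char: b
  1: b$bbc -> last char: c
  2: bbcb$ -> last char: $
  3: bcb$b -> last char: b
  4: cb$bb -> last char: b


BWT = bc$bb


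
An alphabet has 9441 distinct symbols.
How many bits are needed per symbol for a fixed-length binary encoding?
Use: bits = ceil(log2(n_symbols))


log2(9441) = 13.2047
Bracket: 2^13 = 8192 < 9441 <= 2^14 = 16384
So ceil(log2(9441)) = 14

bits = ceil(log2(9441)) = ceil(13.2047) = 14 bits


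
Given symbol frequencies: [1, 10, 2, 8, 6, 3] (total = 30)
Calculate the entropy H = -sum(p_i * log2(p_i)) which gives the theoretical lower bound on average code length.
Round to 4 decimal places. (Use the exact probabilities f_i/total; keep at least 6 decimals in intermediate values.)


Per-symbol terms -p_i * log2(p_i) with p_i = f_i/30:
  p = 1/30 = 0.033333: log2(p) = -4.906891, -p*log2(p) = 0.163563
  p = 10/30 = 0.333333: log2(p) = -1.584963, -p*log2(p) = 0.528321
  p = 2/30 = 0.066667: log2(p) = -3.906891, -p*log2(p) = 0.260459
  p = 8/30 = 0.266667: log2(p) = -1.906891, -p*log2(p) = 0.508504
  p = 6/30 = 0.200000: log2(p) = -2.321928, -p*log2(p) = 0.464386
  p = 3/30 = 0.100000: log2(p) = -3.321928, -p*log2(p) = 0.332193
H = 0.163563 + 0.528321 + 0.260459 + 0.508504 + 0.464386 + 0.332193 = 2.257426

H = 2.2574 bits/symbol


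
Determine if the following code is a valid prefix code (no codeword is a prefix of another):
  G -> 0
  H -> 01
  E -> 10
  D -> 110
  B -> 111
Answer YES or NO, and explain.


Checking each pair (does one codeword prefix another?):
  G='0' vs H='01': prefix -- VIOLATION

NO -- this is NOT a valid prefix code. G (0) is a prefix of H (01).


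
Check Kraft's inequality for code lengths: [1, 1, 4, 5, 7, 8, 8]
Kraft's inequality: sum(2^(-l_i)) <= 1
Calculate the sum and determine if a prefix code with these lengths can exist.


Sum = 2^(-1) + 2^(-1) + 2^(-4) + 2^(-5) + 2^(-7) + 2^(-8) + 2^(-8)
    = 0.5 + 0.5 + 0.0625 + 0.03125 + 0.0078125 + 0.00390625 + 0.00390625
    = 284/256 = 1.109375
Since 1.109375 > 1, Kraft's inequality is NOT satisfied.
A prefix code with these lengths CANNOT exist.

Kraft sum = 1.109375. Not satisfied.


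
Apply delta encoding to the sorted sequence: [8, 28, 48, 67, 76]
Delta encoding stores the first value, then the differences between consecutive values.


First value: 8
Deltas:
  28 - 8 = 20
  48 - 28 = 20
  67 - 48 = 19
  76 - 67 = 9


Delta encoded: [8, 20, 20, 19, 9]


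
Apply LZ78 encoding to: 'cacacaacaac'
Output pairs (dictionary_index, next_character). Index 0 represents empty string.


LZ78 encoding steps:
Dictionary: {0: ''}
Step 1: w='' (idx 0), next='c' -> output (0, 'c'), add 'c' as idx 1
Step 2: w='' (idx 0), next='a' -> output (0, 'a'), add 'a' as idx 2
Step 3: w='c' (idx 1), next='a' -> output (1, 'a'), add 'ca' as idx 3
Step 4: w='ca' (idx 3), next='a' -> output (3, 'a'), add 'caa' as idx 4
Step 5: w='caa' (idx 4), next='c' -> output (4, 'c'), add 'caac' as idx 5


Encoded: [(0, 'c'), (0, 'a'), (1, 'a'), (3, 'a'), (4, 'c')]


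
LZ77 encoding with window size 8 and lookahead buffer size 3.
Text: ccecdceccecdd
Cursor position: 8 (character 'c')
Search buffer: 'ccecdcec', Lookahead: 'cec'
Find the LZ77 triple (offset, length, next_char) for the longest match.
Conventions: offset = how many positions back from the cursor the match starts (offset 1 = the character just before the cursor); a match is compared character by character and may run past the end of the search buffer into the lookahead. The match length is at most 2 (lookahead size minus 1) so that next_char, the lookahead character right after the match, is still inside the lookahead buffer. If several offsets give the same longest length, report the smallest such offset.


Try each offset into the search buffer:
  offset=1 (pos 7, char 'c'): match length 1
  offset=2 (pos 6, char 'e'): match length 0
  offset=3 (pos 5, char 'c'): match length 2
  offset=4 (pos 4, char 'd'): match length 0
  offset=5 (pos 3, char 'c'): match length 1
  offset=6 (pos 2, char 'e'): match length 0
  offset=7 (pos 1, char 'c'): match length 2
  offset=8 (pos 0, char 'c'): match length 1
Longest match has length 2, found at offsets 3, 7; take the smallest, offset 3.
next_char = character at position 8 + 2 = 10 -> 'c'

Best match: offset=3, length=2 (matching 'ce' starting at position 5)
LZ77 triple: (3, 2, 'c')


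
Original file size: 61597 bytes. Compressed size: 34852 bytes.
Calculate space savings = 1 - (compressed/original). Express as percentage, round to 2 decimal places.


ratio = compressed/original = 34852/61597 = 0.565807
savings = 1 - ratio = 1 - 0.565807 = 0.434193
as a percentage: 0.434193 * 100 = 43.42%

Space savings = 1 - 34852/61597 = 43.42%


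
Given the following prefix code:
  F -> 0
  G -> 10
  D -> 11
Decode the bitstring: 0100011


Decoding step by step:
Bits 0 -> F
Bits 10 -> G
Bits 0 -> F
Bits 0 -> F
Bits 11 -> D


Decoded message: FGFFD


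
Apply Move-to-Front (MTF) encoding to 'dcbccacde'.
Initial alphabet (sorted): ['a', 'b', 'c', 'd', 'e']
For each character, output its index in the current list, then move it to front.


MTF encoding:
'd': index 3 in ['a', 'b', 'c', 'd', 'e'] -> ['d', 'a', 'b', 'c', 'e']
'c': index 3 in ['d', 'a', 'b', 'c', 'e'] -> ['c', 'd', 'a', 'b', 'e']
'b': index 3 in ['c', 'd', 'a', 'b', 'e'] -> ['b', 'c', 'd', 'a', 'e']
'c': index 1 in ['b', 'c', 'd', 'a', 'e'] -> ['c', 'b', 'd', 'a', 'e']
'c': index 0 in ['c', 'b', 'd', 'a', 'e'] -> ['c', 'b', 'd', 'a', 'e']
'a': index 3 in ['c', 'b', 'd', 'a', 'e'] -> ['a', 'c', 'b', 'd', 'e']
'c': index 1 in ['a', 'c', 'b', 'd', 'e'] -> ['c', 'a', 'b', 'd', 'e']
'd': index 3 in ['c', 'a', 'b', 'd', 'e'] -> ['d', 'c', 'a', 'b', 'e']
'e': index 4 in ['d', 'c', 'a', 'b', 'e'] -> ['e', 'd', 'c', 'a', 'b']


Output: [3, 3, 3, 1, 0, 3, 1, 3, 4]


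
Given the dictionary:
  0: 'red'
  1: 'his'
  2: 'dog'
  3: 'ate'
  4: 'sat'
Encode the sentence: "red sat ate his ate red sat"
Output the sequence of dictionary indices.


Look up each word in the dictionary:
  'red' -> 0
  'sat' -> 4
  'ate' -> 3
  'his' -> 1
  'ate' -> 3
  'red' -> 0
  'sat' -> 4

Encoded: [0, 4, 3, 1, 3, 0, 4]


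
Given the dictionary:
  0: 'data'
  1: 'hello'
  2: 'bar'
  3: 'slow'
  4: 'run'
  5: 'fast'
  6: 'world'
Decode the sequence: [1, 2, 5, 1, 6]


Look up each index in the dictionary:
  1 -> 'hello'
  2 -> 'bar'
  5 -> 'fast'
  1 -> 'hello'
  6 -> 'world'

Decoded: "hello bar fast hello world"


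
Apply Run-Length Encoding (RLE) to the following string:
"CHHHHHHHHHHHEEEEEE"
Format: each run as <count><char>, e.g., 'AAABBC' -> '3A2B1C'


Scanning runs left to right:
  i=0: run of 'C' x 1 -> '1C'
  i=1: run of 'H' x 11 -> '11H'
  i=12: run of 'E' x 6 -> '6E'

RLE = 1C11H6E


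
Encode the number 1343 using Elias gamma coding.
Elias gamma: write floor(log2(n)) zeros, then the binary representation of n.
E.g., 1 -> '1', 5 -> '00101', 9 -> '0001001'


num_bits = floor(log2(1343)) + 1 = 11
leading_zeros = num_bits - 1 = 10
binary(1343) = 10100111111

Elias gamma(1343) = '0000000000' + '10100111111' = 000000000010100111111 (21 bits)


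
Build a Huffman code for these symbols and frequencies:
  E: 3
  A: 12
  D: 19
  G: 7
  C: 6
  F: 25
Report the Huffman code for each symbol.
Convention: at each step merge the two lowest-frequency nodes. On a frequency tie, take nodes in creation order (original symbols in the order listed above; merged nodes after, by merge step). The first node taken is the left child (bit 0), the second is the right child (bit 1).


Huffman tree construction:
Step 1: Merge E(3) + C(6) = 9
Step 2: Merge G(7) + (E+C)(9) = 16
Step 3: Merge A(12) + (G+(E+C))(16) = 28
Step 4: Merge D(19) + F(25) = 44
Step 5: Merge (A+(G+(E+C)))(28) + (D+F)(44) = 72
Read each symbol's code off the tree from the root (left child = 0, right child = 1).

Codes:
  E: 0110 (length 4)
  A: 00 (length 2)
  D: 10 (length 2)
  G: 010 (length 3)
  C: 0111 (length 4)
  F: 11 (length 2)
Average code length: 169/72 = 2.3472 bits/symbol


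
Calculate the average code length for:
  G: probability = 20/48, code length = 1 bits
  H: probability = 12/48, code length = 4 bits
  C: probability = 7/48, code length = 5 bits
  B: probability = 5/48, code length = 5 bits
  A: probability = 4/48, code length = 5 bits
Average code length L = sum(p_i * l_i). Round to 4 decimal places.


Weighted contributions p_i * l_i:
  G: (20/48) * 1 = 20/48
  H: (12/48) * 4 = 48/48
  C: (7/48) * 5 = 35/48
  B: (5/48) * 5 = 25/48
  A: (4/48) * 5 = 20/48
Sum = (20 + 48 + 35 + 25 + 20)/48 = 148/48

L = 148/48 = 3.0833 bits/symbol


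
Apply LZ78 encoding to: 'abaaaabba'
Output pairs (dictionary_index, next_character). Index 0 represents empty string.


LZ78 encoding steps:
Dictionary: {0: ''}
Step 1: w='' (idx 0), next='a' -> output (0, 'a'), add 'a' as idx 1
Step 2: w='' (idx 0), next='b' -> output (0, 'b'), add 'b' as idx 2
Step 3: w='a' (idx 1), next='a' -> output (1, 'a'), add 'aa' as idx 3
Step 4: w='aa' (idx 3), next='b' -> output (3, 'b'), add 'aab' as idx 4
Step 5: w='b' (idx 2), next='a' -> output (2, 'a'), add 'ba' as idx 5


Encoded: [(0, 'a'), (0, 'b'), (1, 'a'), (3, 'b'), (2, 'a')]


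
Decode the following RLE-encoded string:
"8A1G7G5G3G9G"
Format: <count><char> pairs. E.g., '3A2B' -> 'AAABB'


Expanding each <count><char> pair:
  8A -> 'AAAAAAAA'
  1G -> 'G'
  7G -> 'GGGGGGG'
  5G -> 'GGGGG'
  3G -> 'GGG'
  9G -> 'GGGGGGGGG'

Decoded = AAAAAAAAGGGGGGGGGGGGGGGGGGGGGGGGG


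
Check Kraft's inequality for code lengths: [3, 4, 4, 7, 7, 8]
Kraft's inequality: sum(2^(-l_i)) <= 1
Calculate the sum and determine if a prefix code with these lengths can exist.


Sum = 2^(-3) + 2^(-4) + 2^(-4) + 2^(-7) + 2^(-7) + 2^(-8)
    = 0.125 + 0.0625 + 0.0625 + 0.0078125 + 0.0078125 + 0.00390625
    = 69/256 = 0.26953125
Since 0.26953125 <= 1, Kraft's inequality IS satisfied.
A prefix code with these lengths CAN exist.

Kraft sum = 0.26953125. Satisfied.


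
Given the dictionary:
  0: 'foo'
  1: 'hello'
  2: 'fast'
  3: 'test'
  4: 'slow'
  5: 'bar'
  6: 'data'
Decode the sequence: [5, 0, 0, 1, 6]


Look up each index in the dictionary:
  5 -> 'bar'
  0 -> 'foo'
  0 -> 'foo'
  1 -> 'hello'
  6 -> 'data'

Decoded: "bar foo foo hello data"


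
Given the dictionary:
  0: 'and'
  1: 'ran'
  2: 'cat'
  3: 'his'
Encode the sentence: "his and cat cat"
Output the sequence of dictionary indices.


Look up each word in the dictionary:
  'his' -> 3
  'and' -> 0
  'cat' -> 2
  'cat' -> 2

Encoded: [3, 0, 2, 2]


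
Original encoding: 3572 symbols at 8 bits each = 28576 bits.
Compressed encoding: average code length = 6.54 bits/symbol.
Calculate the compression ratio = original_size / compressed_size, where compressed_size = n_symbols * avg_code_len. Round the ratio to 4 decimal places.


original_size = n_symbols * orig_bits = 3572 * 8 = 28576 bits
compressed_size = n_symbols * avg_code_len = 3572 * 6.54 = 23360.88 bits
ratio = original_size / compressed_size = 28576 / 23360.88 = 1.2232

Compression ratio = 1.2232


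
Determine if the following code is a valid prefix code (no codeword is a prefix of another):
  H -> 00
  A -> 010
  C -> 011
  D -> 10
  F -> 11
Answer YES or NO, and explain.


Checking each pair (does one codeword prefix another?):
  H='00' vs A='010': no prefix
  H='00' vs C='011': no prefix
  H='00' vs D='10': no prefix
  H='00' vs F='11': no prefix
  A='010' vs H='00': no prefix
  A='010' vs C='011': no prefix
  A='010' vs D='10': no prefix
  A='010' vs F='11': no prefix
  C='011' vs H='00': no prefix
  C='011' vs A='010': no prefix
  C='011' vs D='10': no prefix
  C='011' vs F='11': no prefix
  D='10' vs H='00': no prefix
  D='10' vs A='010': no prefix
  D='10' vs C='011': no prefix
  D='10' vs F='11': no prefix
  F='11' vs H='00': no prefix
  F='11' vs A='010': no prefix
  F='11' vs C='011': no prefix
  F='11' vs D='10': no prefix
No violation found over all pairs.

YES -- this is a valid prefix code. No codeword is a prefix of any other codeword.


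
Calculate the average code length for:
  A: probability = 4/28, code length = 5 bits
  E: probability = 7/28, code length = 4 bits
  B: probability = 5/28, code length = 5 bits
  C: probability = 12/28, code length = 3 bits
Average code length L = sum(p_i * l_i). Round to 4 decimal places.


Weighted contributions p_i * l_i:
  A: (4/28) * 5 = 20/28
  E: (7/28) * 4 = 28/28
  B: (5/28) * 5 = 25/28
  C: (12/28) * 3 = 36/28
Sum = (20 + 28 + 25 + 36)/28 = 109/28

L = 109/28 = 3.8929 bits/symbol


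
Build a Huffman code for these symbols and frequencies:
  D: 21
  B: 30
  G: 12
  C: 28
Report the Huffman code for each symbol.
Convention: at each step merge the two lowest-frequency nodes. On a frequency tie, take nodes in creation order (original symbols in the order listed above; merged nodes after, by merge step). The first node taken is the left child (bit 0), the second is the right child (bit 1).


Huffman tree construction:
Step 1: Merge G(12) + D(21) = 33
Step 2: Merge C(28) + B(30) = 58
Step 3: Merge (G+D)(33) + (C+B)(58) = 91
Read each symbol's code off the tree from the root (left child = 0, right child = 1).

Codes:
  D: 01 (length 2)
  B: 11 (length 2)
  G: 00 (length 2)
  C: 10 (length 2)
Average code length: 182/91 = 2.0000 bits/symbol


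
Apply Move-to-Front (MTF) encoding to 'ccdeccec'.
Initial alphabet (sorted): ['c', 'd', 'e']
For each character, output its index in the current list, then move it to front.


MTF encoding:
'c': index 0 in ['c', 'd', 'e'] -> ['c', 'd', 'e']
'c': index 0 in ['c', 'd', 'e'] -> ['c', 'd', 'e']
'd': index 1 in ['c', 'd', 'e'] -> ['d', 'c', 'e']
'e': index 2 in ['d', 'c', 'e'] -> ['e', 'd', 'c']
'c': index 2 in ['e', 'd', 'c'] -> ['c', 'e', 'd']
'c': index 0 in ['c', 'e', 'd'] -> ['c', 'e', 'd']
'e': index 1 in ['c', 'e', 'd'] -> ['e', 'c', 'd']
'c': index 1 in ['e', 'c', 'd'] -> ['c', 'e', 'd']


Output: [0, 0, 1, 2, 2, 0, 1, 1]


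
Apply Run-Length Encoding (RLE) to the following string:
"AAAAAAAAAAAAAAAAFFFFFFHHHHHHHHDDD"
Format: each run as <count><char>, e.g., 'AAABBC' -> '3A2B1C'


Scanning runs left to right:
  i=0: run of 'A' x 16 -> '16A'
  i=16: run of 'F' x 6 -> '6F'
  i=22: run of 'H' x 8 -> '8H'
  i=30: run of 'D' x 3 -> '3D'

RLE = 16A6F8H3D


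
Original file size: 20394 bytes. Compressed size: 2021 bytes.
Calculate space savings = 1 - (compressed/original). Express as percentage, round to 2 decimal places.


ratio = compressed/original = 2021/20394 = 0.099098
savings = 1 - ratio = 1 - 0.099098 = 0.900902
as a percentage: 0.900902 * 100 = 90.09%

Space savings = 1 - 2021/20394 = 90.09%


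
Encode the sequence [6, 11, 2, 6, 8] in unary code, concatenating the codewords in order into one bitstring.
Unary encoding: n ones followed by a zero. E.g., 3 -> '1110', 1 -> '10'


Encode each number as n ones followed by a terminating 0:
  6 -> 1111110 (7 bits)
  11 -> 111111111110 (12 bits)
  2 -> 110 (3 bits)
  6 -> 1111110 (7 bits)
  8 -> 111111110 (9 bits)
Total length = 7 + 12 + 3 + 7 + 9 = 38 bits.

Unary([6, 11, 2, 6, 8]) = 11111101111111111101101111110111111110 (38 bits)


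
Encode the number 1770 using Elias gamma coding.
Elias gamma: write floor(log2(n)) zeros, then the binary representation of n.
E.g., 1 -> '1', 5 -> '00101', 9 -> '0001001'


num_bits = floor(log2(1770)) + 1 = 11
leading_zeros = num_bits - 1 = 10
binary(1770) = 11011101010

Elias gamma(1770) = '0000000000' + '11011101010' = 000000000011011101010 (21 bits)


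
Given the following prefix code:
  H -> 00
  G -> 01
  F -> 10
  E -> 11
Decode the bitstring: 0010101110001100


Decoding step by step:
Bits 00 -> H
Bits 10 -> F
Bits 10 -> F
Bits 11 -> E
Bits 10 -> F
Bits 00 -> H
Bits 11 -> E
Bits 00 -> H


Decoded message: HFFEFHEH


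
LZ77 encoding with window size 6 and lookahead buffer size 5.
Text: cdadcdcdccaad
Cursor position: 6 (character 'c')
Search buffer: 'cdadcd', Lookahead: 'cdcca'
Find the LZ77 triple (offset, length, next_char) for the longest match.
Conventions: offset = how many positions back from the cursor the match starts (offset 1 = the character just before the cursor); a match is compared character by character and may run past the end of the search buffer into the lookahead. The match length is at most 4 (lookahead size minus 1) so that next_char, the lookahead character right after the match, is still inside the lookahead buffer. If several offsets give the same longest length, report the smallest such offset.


Try each offset into the search buffer:
  offset=1 (pos 5, char 'd'): match length 0
  offset=2 (pos 4, char 'c'): match length 3
  offset=3 (pos 3, char 'd'): match length 0
  offset=4 (pos 2, char 'a'): match length 0
  offset=5 (pos 1, char 'd'): match length 0
  offset=6 (pos 0, char 'c'): match length 2
Longest match has length 3 at offset 2.
next_char = character at position 6 + 3 = 9 -> 'c'

Best match: offset=2, length=3 (matching 'cdc' starting at position 4)
LZ77 triple: (2, 3, 'c')


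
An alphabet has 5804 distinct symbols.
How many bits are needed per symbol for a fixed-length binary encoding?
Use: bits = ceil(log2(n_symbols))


log2(5804) = 12.5028
Bracket: 2^12 = 4096 < 5804 <= 2^13 = 8192
So ceil(log2(5804)) = 13

bits = ceil(log2(5804)) = ceil(12.5028) = 13 bits


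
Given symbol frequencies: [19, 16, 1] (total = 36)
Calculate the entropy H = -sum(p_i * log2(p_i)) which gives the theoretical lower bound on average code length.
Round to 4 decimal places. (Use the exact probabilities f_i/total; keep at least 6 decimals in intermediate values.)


Per-symbol terms -p_i * log2(p_i) with p_i = f_i/36:
  p = 19/36 = 0.527778: log2(p) = -0.921997, -p*log2(p) = 0.486610
  p = 16/36 = 0.444444: log2(p) = -1.169925, -p*log2(p) = 0.519967
  p = 1/36 = 0.027778: log2(p) = -5.169925, -p*log2(p) = 0.143609
H = 0.486610 + 0.519967 + 0.143609 = 1.150186

H = 1.1502 bits/symbol


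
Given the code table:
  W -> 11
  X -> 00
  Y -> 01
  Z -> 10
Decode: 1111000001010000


Decoding:
11 -> W
11 -> W
00 -> X
00 -> X
01 -> Y
01 -> Y
00 -> X
00 -> X


Result: WWXXYYXX


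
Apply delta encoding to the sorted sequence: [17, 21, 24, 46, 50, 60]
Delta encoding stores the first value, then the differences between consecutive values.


First value: 17
Deltas:
  21 - 17 = 4
  24 - 21 = 3
  46 - 24 = 22
  50 - 46 = 4
  60 - 50 = 10


Delta encoded: [17, 4, 3, 22, 4, 10]


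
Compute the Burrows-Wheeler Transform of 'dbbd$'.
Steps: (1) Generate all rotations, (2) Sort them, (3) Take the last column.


Rotations (sorted):
  0: $dbbd -> last char: d
  1: bbd$d -> last char: d
  2: bd$db -> last char: b
  3: d$dbb -> last char: b
  4: dbbd$ -> last char: $


BWT = ddbb$


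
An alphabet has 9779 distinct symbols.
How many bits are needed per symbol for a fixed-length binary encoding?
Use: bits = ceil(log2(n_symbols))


log2(9779) = 13.2555
Bracket: 2^13 = 8192 < 9779 <= 2^14 = 16384
So ceil(log2(9779)) = 14

bits = ceil(log2(9779)) = ceil(13.2555) = 14 bits


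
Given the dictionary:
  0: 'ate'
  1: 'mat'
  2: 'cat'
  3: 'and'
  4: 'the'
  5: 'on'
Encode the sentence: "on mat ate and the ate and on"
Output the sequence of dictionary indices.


Look up each word in the dictionary:
  'on' -> 5
  'mat' -> 1
  'ate' -> 0
  'and' -> 3
  'the' -> 4
  'ate' -> 0
  'and' -> 3
  'on' -> 5

Encoded: [5, 1, 0, 3, 4, 0, 3, 5]


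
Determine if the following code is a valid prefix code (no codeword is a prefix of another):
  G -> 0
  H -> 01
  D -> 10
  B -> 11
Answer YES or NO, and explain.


Checking each pair (does one codeword prefix another?):
  G='0' vs H='01': prefix -- VIOLATION

NO -- this is NOT a valid prefix code. G (0) is a prefix of H (01).


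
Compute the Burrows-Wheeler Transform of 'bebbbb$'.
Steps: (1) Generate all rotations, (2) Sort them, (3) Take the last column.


Rotations (sorted):
  0: $bebbbb -> last char: b
  1: b$bebbb -> last char: b
  2: bb$bebb -> last char: b
  3: bbb$beb -> last char: b
  4: bbbb$be -> last char: e
  5: bebbbb$ -> last char: $
  6: ebbbb$b -> last char: b


BWT = bbbbe$b


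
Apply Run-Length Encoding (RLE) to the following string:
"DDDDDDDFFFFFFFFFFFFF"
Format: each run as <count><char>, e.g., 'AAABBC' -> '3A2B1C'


Scanning runs left to right:
  i=0: run of 'D' x 7 -> '7D'
  i=7: run of 'F' x 13 -> '13F'

RLE = 7D13F


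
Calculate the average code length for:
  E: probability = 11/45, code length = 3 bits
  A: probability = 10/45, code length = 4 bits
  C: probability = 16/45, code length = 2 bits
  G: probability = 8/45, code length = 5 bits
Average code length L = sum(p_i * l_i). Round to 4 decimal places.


Weighted contributions p_i * l_i:
  E: (11/45) * 3 = 33/45
  A: (10/45) * 4 = 40/45
  C: (16/45) * 2 = 32/45
  G: (8/45) * 5 = 40/45
Sum = (33 + 40 + 32 + 40)/45 = 145/45

L = 145/45 = 3.2222 bits/symbol


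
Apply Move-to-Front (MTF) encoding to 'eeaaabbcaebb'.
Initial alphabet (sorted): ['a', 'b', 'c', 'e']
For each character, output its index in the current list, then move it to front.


MTF encoding:
'e': index 3 in ['a', 'b', 'c', 'e'] -> ['e', 'a', 'b', 'c']
'e': index 0 in ['e', 'a', 'b', 'c'] -> ['e', 'a', 'b', 'c']
'a': index 1 in ['e', 'a', 'b', 'c'] -> ['a', 'e', 'b', 'c']
'a': index 0 in ['a', 'e', 'b', 'c'] -> ['a', 'e', 'b', 'c']
'a': index 0 in ['a', 'e', 'b', 'c'] -> ['a', 'e', 'b', 'c']
'b': index 2 in ['a', 'e', 'b', 'c'] -> ['b', 'a', 'e', 'c']
'b': index 0 in ['b', 'a', 'e', 'c'] -> ['b', 'a', 'e', 'c']
'c': index 3 in ['b', 'a', 'e', 'c'] -> ['c', 'b', 'a', 'e']
'a': index 2 in ['c', 'b', 'a', 'e'] -> ['a', 'c', 'b', 'e']
'e': index 3 in ['a', 'c', 'b', 'e'] -> ['e', 'a', 'c', 'b']
'b': index 3 in ['e', 'a', 'c', 'b'] -> ['b', 'e', 'a', 'c']
'b': index 0 in ['b', 'e', 'a', 'c'] -> ['b', 'e', 'a', 'c']


Output: [3, 0, 1, 0, 0, 2, 0, 3, 2, 3, 3, 0]


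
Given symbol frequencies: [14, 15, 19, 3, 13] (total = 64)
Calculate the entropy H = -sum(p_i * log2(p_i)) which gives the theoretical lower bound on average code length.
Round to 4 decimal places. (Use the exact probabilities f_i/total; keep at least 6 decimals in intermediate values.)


Per-symbol terms -p_i * log2(p_i) with p_i = f_i/64:
  p = 14/64 = 0.218750: log2(p) = -2.192645, -p*log2(p) = 0.479641
  p = 15/64 = 0.234375: log2(p) = -2.093109, -p*log2(p) = 0.490573
  p = 19/64 = 0.296875: log2(p) = -1.752072, -p*log2(p) = 0.520147
  p = 3/64 = 0.046875: log2(p) = -4.415037, -p*log2(p) = 0.206955
  p = 13/64 = 0.203125: log2(p) = -2.299560, -p*log2(p) = 0.467098
H = 0.479641 + 0.490573 + 0.520147 + 0.206955 + 0.467098 = 2.164414

H = 2.1644 bits/symbol


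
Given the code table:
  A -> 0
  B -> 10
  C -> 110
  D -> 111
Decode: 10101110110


Decoding:
10 -> B
10 -> B
111 -> D
0 -> A
110 -> C


Result: BBDAC


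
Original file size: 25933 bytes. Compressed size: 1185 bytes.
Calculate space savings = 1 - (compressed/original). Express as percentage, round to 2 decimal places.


ratio = compressed/original = 1185/25933 = 0.045695
savings = 1 - ratio = 1 - 0.045695 = 0.954305
as a percentage: 0.954305 * 100 = 95.43%

Space savings = 1 - 1185/25933 = 95.43%


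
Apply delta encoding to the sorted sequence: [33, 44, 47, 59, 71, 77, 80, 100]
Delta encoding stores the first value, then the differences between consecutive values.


First value: 33
Deltas:
  44 - 33 = 11
  47 - 44 = 3
  59 - 47 = 12
  71 - 59 = 12
  77 - 71 = 6
  80 - 77 = 3
  100 - 80 = 20


Delta encoded: [33, 11, 3, 12, 12, 6, 3, 20]


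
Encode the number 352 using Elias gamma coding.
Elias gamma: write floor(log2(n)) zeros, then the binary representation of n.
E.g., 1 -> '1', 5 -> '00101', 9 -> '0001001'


num_bits = floor(log2(352)) + 1 = 9
leading_zeros = num_bits - 1 = 8
binary(352) = 101100000

Elias gamma(352) = '00000000' + '101100000' = 00000000101100000 (17 bits)


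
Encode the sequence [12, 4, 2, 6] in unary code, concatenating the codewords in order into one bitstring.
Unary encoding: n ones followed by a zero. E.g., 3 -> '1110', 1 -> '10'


Encode each number as n ones followed by a terminating 0:
  12 -> 1111111111110 (13 bits)
  4 -> 11110 (5 bits)
  2 -> 110 (3 bits)
  6 -> 1111110 (7 bits)
Total length = 13 + 5 + 3 + 7 = 28 bits.

Unary([12, 4, 2, 6]) = 1111111111110111101101111110 (28 bits)


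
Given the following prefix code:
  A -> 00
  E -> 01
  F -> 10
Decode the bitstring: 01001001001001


Decoding step by step:
Bits 01 -> E
Bits 00 -> A
Bits 10 -> F
Bits 01 -> E
Bits 00 -> A
Bits 10 -> F
Bits 01 -> E


Decoded message: EAFEAFE


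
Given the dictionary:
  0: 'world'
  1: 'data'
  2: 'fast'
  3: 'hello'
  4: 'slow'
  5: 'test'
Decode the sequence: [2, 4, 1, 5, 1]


Look up each index in the dictionary:
  2 -> 'fast'
  4 -> 'slow'
  1 -> 'data'
  5 -> 'test'
  1 -> 'data'

Decoded: "fast slow data test data"


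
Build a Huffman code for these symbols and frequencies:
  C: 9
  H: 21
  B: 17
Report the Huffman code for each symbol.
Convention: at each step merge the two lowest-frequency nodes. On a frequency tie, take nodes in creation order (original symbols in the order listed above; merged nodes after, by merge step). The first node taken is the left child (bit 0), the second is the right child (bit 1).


Huffman tree construction:
Step 1: Merge C(9) + B(17) = 26
Step 2: Merge H(21) + (C+B)(26) = 47
Read each symbol's code off the tree from the root (left child = 0, right child = 1).

Codes:
  C: 10 (length 2)
  H: 0 (length 1)
  B: 11 (length 2)
Average code length: 73/47 = 1.5532 bits/symbol


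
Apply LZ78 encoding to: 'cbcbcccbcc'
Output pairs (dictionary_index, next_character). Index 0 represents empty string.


LZ78 encoding steps:
Dictionary: {0: ''}
Step 1: w='' (idx 0), next='c' -> output (0, 'c'), add 'c' as idx 1
Step 2: w='' (idx 0), next='b' -> output (0, 'b'), add 'b' as idx 2
Step 3: w='c' (idx 1), next='b' -> output (1, 'b'), add 'cb' as idx 3
Step 4: w='c' (idx 1), next='c' -> output (1, 'c'), add 'cc' as idx 4
Step 5: w='cb' (idx 3), next='c' -> output (3, 'c'), add 'cbc' as idx 5
Step 6: w='c' (idx 1), end of input -> output (1, '')


Encoded: [(0, 'c'), (0, 'b'), (1, 'b'), (1, 'c'), (3, 'c'), (1, '')]


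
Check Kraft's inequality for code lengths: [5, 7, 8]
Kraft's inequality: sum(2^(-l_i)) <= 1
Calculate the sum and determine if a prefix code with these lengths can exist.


Sum = 2^(-5) + 2^(-7) + 2^(-8)
    = 0.03125 + 0.0078125 + 0.00390625
    = 11/256 = 0.04296875
Since 0.04296875 <= 1, Kraft's inequality IS satisfied.
A prefix code with these lengths CAN exist.

Kraft sum = 0.04296875. Satisfied.


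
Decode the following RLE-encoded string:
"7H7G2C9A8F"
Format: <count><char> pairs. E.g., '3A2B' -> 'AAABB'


Expanding each <count><char> pair:
  7H -> 'HHHHHHH'
  7G -> 'GGGGGGG'
  2C -> 'CC'
  9A -> 'AAAAAAAAA'
  8F -> 'FFFFFFFF'

Decoded = HHHHHHHGGGGGGGCCAAAAAAAAAFFFFFFFF


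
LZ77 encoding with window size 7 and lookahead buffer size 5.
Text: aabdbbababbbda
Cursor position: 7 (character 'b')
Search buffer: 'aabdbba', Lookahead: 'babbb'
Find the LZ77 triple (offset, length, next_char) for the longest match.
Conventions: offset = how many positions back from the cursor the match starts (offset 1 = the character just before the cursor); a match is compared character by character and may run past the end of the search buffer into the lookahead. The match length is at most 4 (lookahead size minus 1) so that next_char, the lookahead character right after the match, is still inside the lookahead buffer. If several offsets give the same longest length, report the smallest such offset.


Try each offset into the search buffer:
  offset=1 (pos 6, char 'a'): match length 0
  offset=2 (pos 5, char 'b'): match length 3
  offset=3 (pos 4, char 'b'): match length 1
  offset=4 (pos 3, char 'd'): match length 0
  offset=5 (pos 2, char 'b'): match length 1
  offset=6 (pos 1, char 'a'): match length 0
  offset=7 (pos 0, char 'a'): match length 0
Longest match has length 3 at offset 2.
next_char = character at position 7 + 3 = 10 -> 'b'

Best match: offset=2, length=3 (matching 'bab' starting at position 5)
LZ77 triple: (2, 3, 'b')


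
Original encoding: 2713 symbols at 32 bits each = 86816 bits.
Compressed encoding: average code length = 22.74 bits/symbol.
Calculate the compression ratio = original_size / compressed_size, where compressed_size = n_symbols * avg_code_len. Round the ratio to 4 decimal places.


original_size = n_symbols * orig_bits = 2713 * 32 = 86816 bits
compressed_size = n_symbols * avg_code_len = 2713 * 22.74 = 61693.62 bits
ratio = original_size / compressed_size = 86816 / 61693.62 = 1.4072

Compression ratio = 1.4072
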